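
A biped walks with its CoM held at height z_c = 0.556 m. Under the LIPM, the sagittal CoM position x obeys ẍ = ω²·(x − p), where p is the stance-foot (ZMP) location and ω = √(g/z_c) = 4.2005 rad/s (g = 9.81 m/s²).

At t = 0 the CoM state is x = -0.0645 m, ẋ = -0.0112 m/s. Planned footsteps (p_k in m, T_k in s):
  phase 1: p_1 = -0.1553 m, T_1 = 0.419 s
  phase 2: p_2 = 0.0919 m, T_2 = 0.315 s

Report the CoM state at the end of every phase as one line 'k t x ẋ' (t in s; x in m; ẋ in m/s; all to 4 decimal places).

1 0.4190 0.1089 1.0421
2 0.7340 0.5588 2.2199

phase 1: p=-0.1553, T=0.419, ωT=1.760009, cosh=2.992268, sinh=2.820225; start (x,ẋ)=(-0.064500, -0.011200) → end (x,ẋ)=(0.108878, 1.042136)
phase 2: p=0.0919, T=0.315, ωT=1.323157, cosh=2.010777, sinh=1.744483; start (x,ẋ)=(0.108878, 1.042136) → end (x,ẋ)=(0.558842, 2.219913)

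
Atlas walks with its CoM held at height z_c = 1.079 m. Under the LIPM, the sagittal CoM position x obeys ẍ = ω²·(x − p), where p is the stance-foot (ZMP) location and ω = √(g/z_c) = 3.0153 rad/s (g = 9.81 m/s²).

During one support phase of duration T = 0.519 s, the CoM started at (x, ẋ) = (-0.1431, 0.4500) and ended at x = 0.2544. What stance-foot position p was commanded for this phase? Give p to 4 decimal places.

ωT = 3.0153·0.519 = 1.564941; cosh(ωT) = 2.495746, sinh(ωT) = 2.286645
x(T) = p + (x₀−p)·cosh(ωT) + (ẋ₀/ω)·sinh(ωT) ⇒ p·(1 − cosh) = x(T) − x₀·cosh − (ẋ₀/ω)·sinh
numerator   = 0.2544 − (-0.1431)·2.495746 − (0.4500/3.0153)·2.286645 = 0.270285
denominator = 1 − 2.495746 = -1.495746
p = 0.270285 / -1.495746 = -0.1807

p = -0.1807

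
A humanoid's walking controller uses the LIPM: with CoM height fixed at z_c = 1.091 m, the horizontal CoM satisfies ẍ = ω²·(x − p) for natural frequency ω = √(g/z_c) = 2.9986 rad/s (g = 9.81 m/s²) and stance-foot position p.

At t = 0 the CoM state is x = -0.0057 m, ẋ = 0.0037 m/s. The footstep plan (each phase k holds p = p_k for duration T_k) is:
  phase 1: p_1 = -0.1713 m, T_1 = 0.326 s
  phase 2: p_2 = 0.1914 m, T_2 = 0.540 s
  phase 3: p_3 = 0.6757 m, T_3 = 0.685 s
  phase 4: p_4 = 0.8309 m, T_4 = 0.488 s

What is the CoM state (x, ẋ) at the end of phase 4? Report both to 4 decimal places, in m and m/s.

phase 1: p=-0.1713, T=0.326, ωT=0.977544, cosh=1.517077, sinh=1.140843; start (x,ẋ)=(-0.005700, 0.003700) → end (x,ẋ)=(0.081336, 0.572119)
phase 2: p=0.1914, T=0.540, ωT=1.619244, cosh=2.623660, sinh=2.425612; start (x,ẋ)=(0.081336, 0.572119) → end (x,ẋ)=(0.365424, 0.700500)
phase 3: p=0.6757, T=0.685, ωT=2.054041, cosh=3.963785, sinh=3.835569; start (x,ẋ)=(0.365424, 0.700500) → end (x,ẋ)=(0.341856, -0.791957)
phase 4: p=0.8309, T=0.488, ωT=1.463317, cosh=2.275866, sinh=2.044399; start (x,ẋ)=(0.341856, -0.791957) → end (x,ẋ)=(-0.822042, -4.800389)

x = -0.8220, ẋ = -4.8004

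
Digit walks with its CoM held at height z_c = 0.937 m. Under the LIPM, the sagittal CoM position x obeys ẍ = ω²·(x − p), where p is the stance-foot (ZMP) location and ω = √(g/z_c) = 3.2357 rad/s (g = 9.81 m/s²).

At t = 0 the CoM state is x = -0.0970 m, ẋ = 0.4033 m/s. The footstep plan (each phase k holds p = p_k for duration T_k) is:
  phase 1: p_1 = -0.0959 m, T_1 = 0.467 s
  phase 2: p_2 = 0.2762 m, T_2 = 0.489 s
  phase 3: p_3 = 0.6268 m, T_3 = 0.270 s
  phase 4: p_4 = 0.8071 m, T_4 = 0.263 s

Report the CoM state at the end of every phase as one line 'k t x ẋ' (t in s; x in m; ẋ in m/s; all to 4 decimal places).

1 0.4670 0.1701 0.9506
2 0.9560 0.6919 1.6109
3 1.2260 1.2107 2.4739
4 1.4890 2.0980 4.6756

phase 1: p=-0.0959, T=0.467, ωT=1.511072, cosh=2.376129, sinh=2.155456; start (x,ẋ)=(-0.097000, 0.403300) → end (x,ẋ)=(0.170144, 0.950621)
phase 2: p=0.2762, T=0.489, ωT=1.582257, cosh=2.535719, sinh=2.330208; start (x,ẋ)=(0.170144, 0.950621) → end (x,ẋ)=(0.691867, 1.610860)
phase 3: p=0.6268, T=0.270, ωT=0.873639, cosh=1.406521, sinh=0.989091; start (x,ẋ)=(0.691867, 1.610860) → end (x,ẋ)=(1.210727, 2.473949)
phase 4: p=0.8071, T=0.263, ωT=0.850989, cosh=1.384477, sinh=0.957485; start (x,ẋ)=(1.210727, 2.473949) → end (x,ẋ)=(2.097986, 4.675617)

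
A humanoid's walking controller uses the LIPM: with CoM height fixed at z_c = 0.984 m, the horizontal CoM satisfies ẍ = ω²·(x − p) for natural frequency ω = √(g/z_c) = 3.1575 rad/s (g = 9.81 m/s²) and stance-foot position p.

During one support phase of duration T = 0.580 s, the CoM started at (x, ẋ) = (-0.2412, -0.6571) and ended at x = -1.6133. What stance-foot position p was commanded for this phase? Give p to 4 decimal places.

p = 0.0946

ωT = 3.1575·0.580 = 1.831350; cosh(ωT) = 3.201253, sinh(ωT) = 3.041055
x(T) = p + (x₀−p)·cosh(ωT) + (ẋ₀/ω)·sinh(ωT) ⇒ p·(1 − cosh) = x(T) − x₀·cosh − (ẋ₀/ω)·sinh
numerator   = -1.6133 − (-0.2412)·3.201253 − (-0.6571/3.1575)·3.041055 = -0.208291
denominator = 1 − 3.201253 = -2.201253
p = -0.208291 / -2.201253 = 0.0946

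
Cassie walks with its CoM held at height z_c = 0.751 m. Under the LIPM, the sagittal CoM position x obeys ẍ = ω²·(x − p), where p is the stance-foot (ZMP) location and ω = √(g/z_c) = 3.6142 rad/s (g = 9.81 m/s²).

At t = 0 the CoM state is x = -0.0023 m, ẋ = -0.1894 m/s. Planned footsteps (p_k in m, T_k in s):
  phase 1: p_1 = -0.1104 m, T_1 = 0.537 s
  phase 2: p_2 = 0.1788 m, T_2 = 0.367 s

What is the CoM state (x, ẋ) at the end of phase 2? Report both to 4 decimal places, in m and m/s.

x = 0.3294, ẋ = 0.7996

phase 1: p=-0.1104, T=0.537, ωT=1.940825, cosh=3.554041, sinh=3.410456; start (x,ẋ)=(-0.002300, -0.189400) → end (x,ẋ)=(0.095069, 0.659313)
phase 2: p=0.1788, T=0.367, ωT=1.326411, cosh=2.016464, sinh=1.751035; start (x,ẋ)=(0.095069, 0.659313) → end (x,ẋ)=(0.329388, 0.799580)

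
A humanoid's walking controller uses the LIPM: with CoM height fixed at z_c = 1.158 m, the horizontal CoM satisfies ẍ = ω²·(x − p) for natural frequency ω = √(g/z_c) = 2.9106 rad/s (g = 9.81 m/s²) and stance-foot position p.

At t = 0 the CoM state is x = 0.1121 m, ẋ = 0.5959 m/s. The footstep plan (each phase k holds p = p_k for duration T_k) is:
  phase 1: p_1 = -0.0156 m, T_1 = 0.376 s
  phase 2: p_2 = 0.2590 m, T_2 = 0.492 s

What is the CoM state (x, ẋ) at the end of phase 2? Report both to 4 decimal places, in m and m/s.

x = 1.7273, ẋ = 4.4826

phase 1: p=-0.0156, T=0.376, ωT=1.094386, cosh=1.661046, sinh=1.326301; start (x,ẋ)=(0.112100, 0.595900) → end (x,ẋ)=(0.468055, 1.482782)
phase 2: p=0.2590, T=0.492, ωT=1.432015, cosh=2.212978, sinh=1.974151; start (x,ẋ)=(0.468055, 1.482782) → end (x,ẋ)=(1.727349, 4.482585)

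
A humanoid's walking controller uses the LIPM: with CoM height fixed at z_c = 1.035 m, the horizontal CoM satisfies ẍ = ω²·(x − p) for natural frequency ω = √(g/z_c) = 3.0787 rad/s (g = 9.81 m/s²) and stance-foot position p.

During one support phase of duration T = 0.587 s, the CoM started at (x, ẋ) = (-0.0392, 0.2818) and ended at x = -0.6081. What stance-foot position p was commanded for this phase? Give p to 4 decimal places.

p = 0.3555

ωT = 3.0787·0.587 = 1.807197; cosh(ωT) = 3.128728, sinh(ωT) = 2.964615
x(T) = p + (x₀−p)·cosh(ωT) + (ẋ₀/ω)·sinh(ωT) ⇒ p·(1 − cosh) = x(T) − x₀·cosh − (ẋ₀/ω)·sinh
numerator   = -0.6081 − (-0.0392)·3.128728 − (0.2818/3.0787)·2.964615 = -0.756811
denominator = 1 − 3.128728 = -2.128728
p = -0.756811 / -2.128728 = 0.3555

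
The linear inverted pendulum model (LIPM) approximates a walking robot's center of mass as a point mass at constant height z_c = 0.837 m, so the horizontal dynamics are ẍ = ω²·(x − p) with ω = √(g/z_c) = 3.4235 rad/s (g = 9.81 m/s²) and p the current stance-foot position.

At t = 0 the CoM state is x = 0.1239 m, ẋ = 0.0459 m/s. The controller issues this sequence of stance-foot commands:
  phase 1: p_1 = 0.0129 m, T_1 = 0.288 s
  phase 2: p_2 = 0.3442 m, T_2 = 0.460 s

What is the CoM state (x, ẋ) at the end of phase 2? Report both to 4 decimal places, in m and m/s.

phase 1: p=0.0129, T=0.288, ωT=0.985968, cosh=1.526742, sinh=1.153664; start (x,ẋ)=(0.123900, 0.045900) → end (x,ẋ)=(0.197836, 0.508479)
phase 2: p=0.3442, T=0.460, ωT=1.574810, cosh=2.518435, sinh=2.311388; start (x,ẋ)=(0.197836, 0.508479) → end (x,ẋ)=(0.318893, 0.122388)

x = 0.3189, ẋ = 0.1224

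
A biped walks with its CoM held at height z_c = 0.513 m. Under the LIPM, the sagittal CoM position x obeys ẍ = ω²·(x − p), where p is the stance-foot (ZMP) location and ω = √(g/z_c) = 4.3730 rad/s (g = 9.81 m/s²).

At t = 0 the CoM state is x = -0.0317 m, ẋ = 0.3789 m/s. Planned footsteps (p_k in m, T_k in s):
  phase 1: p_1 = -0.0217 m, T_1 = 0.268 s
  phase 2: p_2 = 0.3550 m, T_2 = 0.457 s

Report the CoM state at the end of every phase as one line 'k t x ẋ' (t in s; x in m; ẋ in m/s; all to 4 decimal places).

1 0.2680 0.0870 0.6065
2 0.7250 -0.1494 -1.9647

phase 1: p=-0.0217, T=0.268, ωT=1.171964, cosh=1.769042, sinh=1.459284; start (x,ẋ)=(-0.031700, 0.378900) → end (x,ẋ)=(0.087050, 0.606476)
phase 2: p=0.3550, T=0.457, ωT=1.998461, cosh=3.756618, sinh=3.621075; start (x,ẋ)=(0.087050, 0.606476) → end (x,ẋ)=(-0.149393, -1.964684)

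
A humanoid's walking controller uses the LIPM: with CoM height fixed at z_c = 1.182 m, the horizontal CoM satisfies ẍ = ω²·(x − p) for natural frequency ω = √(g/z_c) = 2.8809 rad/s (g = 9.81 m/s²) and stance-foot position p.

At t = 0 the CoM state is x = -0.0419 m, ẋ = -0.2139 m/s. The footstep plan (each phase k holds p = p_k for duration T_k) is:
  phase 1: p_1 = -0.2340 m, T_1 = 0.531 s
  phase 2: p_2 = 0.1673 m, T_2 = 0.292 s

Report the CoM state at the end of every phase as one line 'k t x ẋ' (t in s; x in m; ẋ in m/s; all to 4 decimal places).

phase 1: p=-0.2340, T=0.531, ωT=1.529758, cosh=2.416823, sinh=2.200235; start (x,ẋ)=(-0.041900, -0.213900) → end (x,ẋ)=(0.066910, 0.700698)
phase 2: p=0.1673, T=0.292, ωT=0.841223, cosh=1.375192, sinh=0.944009; start (x,ẋ)=(0.066910, 0.700698) → end (x,ẋ)=(0.258847, 0.690572)

1 0.5310 0.0669 0.7007
2 0.8230 0.2588 0.6906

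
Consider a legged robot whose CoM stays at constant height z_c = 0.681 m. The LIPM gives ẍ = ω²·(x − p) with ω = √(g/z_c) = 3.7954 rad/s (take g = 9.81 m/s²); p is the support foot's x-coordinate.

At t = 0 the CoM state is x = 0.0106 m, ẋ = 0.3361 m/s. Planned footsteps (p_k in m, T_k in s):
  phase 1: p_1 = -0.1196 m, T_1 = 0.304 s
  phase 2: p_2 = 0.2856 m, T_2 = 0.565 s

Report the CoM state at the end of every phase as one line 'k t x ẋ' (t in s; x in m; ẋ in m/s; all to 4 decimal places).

phase 1: p=-0.1196, T=0.304, ωT=1.153802, cosh=1.742829, sinh=1.427393; start (x,ẋ)=(0.010600, 0.336100) → end (x,ẋ)=(0.233718, 1.291127)
phase 2: p=0.2856, T=0.565, ωT=2.144401, cosh=4.327032, sinh=4.209894; start (x,ẋ)=(0.233718, 1.291127) → end (x,ẋ)=(1.493237, 4.757773)

1 0.3040 0.2337 1.2911
2 0.8690 1.4932 4.7578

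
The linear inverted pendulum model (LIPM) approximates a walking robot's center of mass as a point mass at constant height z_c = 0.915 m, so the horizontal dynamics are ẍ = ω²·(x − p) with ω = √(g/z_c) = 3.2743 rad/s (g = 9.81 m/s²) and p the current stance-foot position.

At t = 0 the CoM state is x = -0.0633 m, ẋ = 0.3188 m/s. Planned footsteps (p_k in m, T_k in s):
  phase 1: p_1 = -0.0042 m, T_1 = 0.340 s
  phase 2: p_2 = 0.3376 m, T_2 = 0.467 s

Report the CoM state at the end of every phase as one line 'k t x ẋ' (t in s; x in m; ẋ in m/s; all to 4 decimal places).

1 0.3400 0.0283 0.2749
2 0.8070 -0.2248 -1.5625

phase 1: p=-0.0042, T=0.340, ωT=1.113262, cosh=1.686379, sinh=1.357893; start (x,ẋ)=(-0.063300, 0.318800) → end (x,ẋ)=(0.028345, 0.274850)
phase 2: p=0.3376, T=0.467, ωT=1.529098, cosh=2.415372, sinh=2.198641; start (x,ẋ)=(0.028345, 0.274850) → end (x,ẋ)=(-0.224807, -1.562462)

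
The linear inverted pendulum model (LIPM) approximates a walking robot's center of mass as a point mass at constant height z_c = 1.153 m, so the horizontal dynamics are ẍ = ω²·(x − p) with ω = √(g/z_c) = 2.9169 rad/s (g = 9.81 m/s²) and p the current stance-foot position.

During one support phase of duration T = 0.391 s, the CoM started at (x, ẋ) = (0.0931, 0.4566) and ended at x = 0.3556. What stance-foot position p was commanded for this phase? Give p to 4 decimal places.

p = 0.0342

ωT = 2.9169·0.391 = 1.140508; cosh(ωT) = 1.724007, sinh(ωT) = 1.404350
x(T) = p + (x₀−p)·cosh(ωT) + (ẋ₀/ω)·sinh(ωT) ⇒ p·(1 − cosh) = x(T) − x₀·cosh − (ẋ₀/ω)·sinh
numerator   = 0.3556 − (0.0931)·1.724007 − (0.4566/2.9169)·1.404350 = -0.024736
denominator = 1 − 1.724007 = -0.724007
p = -0.024736 / -0.724007 = 0.0342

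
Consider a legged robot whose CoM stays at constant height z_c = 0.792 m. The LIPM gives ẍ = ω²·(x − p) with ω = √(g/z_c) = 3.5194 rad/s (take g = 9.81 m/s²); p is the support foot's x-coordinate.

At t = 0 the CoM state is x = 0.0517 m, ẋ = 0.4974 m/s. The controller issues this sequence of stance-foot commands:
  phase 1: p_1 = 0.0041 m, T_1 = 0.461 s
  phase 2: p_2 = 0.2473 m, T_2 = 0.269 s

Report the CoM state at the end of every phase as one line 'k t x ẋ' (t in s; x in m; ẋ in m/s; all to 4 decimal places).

1 0.4610 0.4734 1.7166
2 0.7300 1.1164 3.4160

phase 1: p=0.0041, T=0.461, ωT=1.622443, cosh=2.631434, sinh=2.434018; start (x,ẋ)=(0.051700, 0.497400) → end (x,ẋ)=(0.473358, 1.716630)
phase 2: p=0.2473, T=0.269, ωT=0.946719, cosh=1.482625, sinh=1.094613; start (x,ẋ)=(0.473358, 1.716630) → end (x,ẋ)=(1.116371, 3.415983)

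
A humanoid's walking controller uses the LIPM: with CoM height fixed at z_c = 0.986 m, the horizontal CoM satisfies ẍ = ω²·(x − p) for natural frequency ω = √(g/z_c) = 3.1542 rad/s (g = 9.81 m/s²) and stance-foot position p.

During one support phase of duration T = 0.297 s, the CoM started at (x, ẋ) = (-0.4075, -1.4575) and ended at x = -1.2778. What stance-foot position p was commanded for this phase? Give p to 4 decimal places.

p = 0.3794

ωT = 3.1542·0.297 = 0.936797; cosh(ωT) = 1.471838, sinh(ωT) = 1.079958
x(T) = p + (x₀−p)·cosh(ωT) + (ẋ₀/ω)·sinh(ωT) ⇒ p·(1 − cosh) = x(T) − x₀·cosh − (ẋ₀/ω)·sinh
numerator   = -1.2778 − (-0.4075)·1.471838 − (-1.4575/3.1542)·1.079958 = -0.178997
denominator = 1 − 1.471838 = -0.471838
p = -0.178997 / -0.471838 = 0.3794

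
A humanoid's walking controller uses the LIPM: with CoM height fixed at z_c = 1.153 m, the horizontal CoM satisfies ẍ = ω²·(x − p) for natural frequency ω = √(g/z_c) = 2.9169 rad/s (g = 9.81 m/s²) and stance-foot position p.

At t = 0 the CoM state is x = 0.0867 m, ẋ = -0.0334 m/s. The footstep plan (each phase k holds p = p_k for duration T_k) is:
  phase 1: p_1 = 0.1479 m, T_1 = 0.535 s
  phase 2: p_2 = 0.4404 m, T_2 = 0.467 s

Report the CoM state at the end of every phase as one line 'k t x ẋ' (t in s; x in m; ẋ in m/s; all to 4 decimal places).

phase 1: p=0.1479, T=0.535, ωT=1.560542, cosh=2.485711, sinh=2.275688; start (x,ẋ)=(0.086700, -0.033400) → end (x,ẋ)=(-0.030283, -0.489266)
phase 2: p=0.4404, T=0.467, ωT=1.362192, cosh=2.080422, sinh=1.824323; start (x,ẋ)=(-0.030283, -0.489266) → end (x,ẋ)=(-0.844822, -3.522557)

1 0.5350 -0.0303 -0.4893
2 1.0020 -0.8448 -3.5226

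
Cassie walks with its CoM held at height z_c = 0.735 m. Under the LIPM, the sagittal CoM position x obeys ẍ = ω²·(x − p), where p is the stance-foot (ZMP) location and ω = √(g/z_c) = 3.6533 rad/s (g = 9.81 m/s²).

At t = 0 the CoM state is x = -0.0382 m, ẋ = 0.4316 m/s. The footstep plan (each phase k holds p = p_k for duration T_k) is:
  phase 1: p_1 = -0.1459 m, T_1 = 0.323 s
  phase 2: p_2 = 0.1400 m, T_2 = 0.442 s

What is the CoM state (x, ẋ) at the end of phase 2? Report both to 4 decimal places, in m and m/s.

x = 1.2399, ẋ = 4.2285

phase 1: p=-0.1459, T=0.323, ωT=1.180016, cosh=1.780850, sinh=1.473576; start (x,ẋ)=(-0.038200, 0.431600) → end (x,ẋ)=(0.219985, 1.348409)
phase 2: p=0.1400, T=0.442, ωT=1.614759, cosh=2.612807, sinh=2.413868; start (x,ẋ)=(0.219985, 1.348409) → end (x,ẋ)=(1.239929, 4.228489)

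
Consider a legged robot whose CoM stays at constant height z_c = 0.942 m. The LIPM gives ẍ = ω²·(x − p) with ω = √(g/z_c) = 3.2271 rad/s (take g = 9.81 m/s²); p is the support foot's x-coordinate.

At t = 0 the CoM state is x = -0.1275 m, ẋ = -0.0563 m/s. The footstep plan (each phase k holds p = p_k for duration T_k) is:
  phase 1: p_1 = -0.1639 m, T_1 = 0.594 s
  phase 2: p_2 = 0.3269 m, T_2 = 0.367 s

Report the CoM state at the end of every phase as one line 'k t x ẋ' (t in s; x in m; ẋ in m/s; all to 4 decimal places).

phase 1: p=-0.1639, T=0.594, ωT=1.916897, cosh=3.473446, sinh=3.326383; start (x,ẋ)=(-0.127500, -0.056300) → end (x,ẋ)=(-0.095499, 0.195183)
phase 2: p=0.3269, T=0.367, ωT=1.184346, cosh=1.787247, sinh=1.481301; start (x,ẋ)=(-0.095499, 0.195183) → end (x,ẋ)=(-0.338438, -1.670354)

1 0.5940 -0.0955 0.1952
2 0.9610 -0.3384 -1.6704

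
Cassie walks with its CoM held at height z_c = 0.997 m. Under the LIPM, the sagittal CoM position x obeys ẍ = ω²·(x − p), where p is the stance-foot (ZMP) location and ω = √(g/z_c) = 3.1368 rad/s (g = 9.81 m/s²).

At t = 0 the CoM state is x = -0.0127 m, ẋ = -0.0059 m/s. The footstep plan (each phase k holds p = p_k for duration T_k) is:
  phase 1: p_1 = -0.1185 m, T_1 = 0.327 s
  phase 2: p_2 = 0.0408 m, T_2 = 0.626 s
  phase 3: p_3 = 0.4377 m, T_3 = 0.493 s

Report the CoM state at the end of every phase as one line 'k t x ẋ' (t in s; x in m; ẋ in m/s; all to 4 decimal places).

1 0.3270 0.0457 0.3940
2 0.9530 0.4974 1.4854
3 1.4460 1.6454 4.0648

phase 1: p=-0.1185, T=0.327, ωT=1.025734, cosh=1.573837, sinh=1.215304; start (x,ẋ)=(-0.012700, -0.005900) → end (x,ẋ)=(0.045726, 0.394041)
phase 2: p=0.0408, T=0.626, ωT=1.963637, cosh=3.632770, sinh=3.492423; start (x,ẋ)=(0.045726, 0.394041) → end (x,ẋ)=(0.497410, 1.485427)
phase 3: p=0.4377, T=0.493, ωT=1.546442, cosh=2.453871, sinh=2.240867; start (x,ẋ)=(0.497410, 1.485427) → end (x,ẋ)=(1.645380, 4.064757)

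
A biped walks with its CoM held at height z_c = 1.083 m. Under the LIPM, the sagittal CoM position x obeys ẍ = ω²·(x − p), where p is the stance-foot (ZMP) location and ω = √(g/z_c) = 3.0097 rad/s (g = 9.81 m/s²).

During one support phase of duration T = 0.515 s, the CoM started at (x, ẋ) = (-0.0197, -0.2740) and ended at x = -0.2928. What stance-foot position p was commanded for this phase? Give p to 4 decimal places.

ωT = 3.0097·0.515 = 1.549996; cosh(ωT) = 2.461849, sinh(ωT) = 2.249600
x(T) = p + (x₀−p)·cosh(ωT) + (ẋ₀/ω)·sinh(ωT) ⇒ p·(1 − cosh) = x(T) − x₀·cosh − (ẋ₀/ω)·sinh
numerator   = -0.2928 − (-0.0197)·2.461849 − (-0.2740/3.0097)·2.249600 = -0.039500
denominator = 1 − 2.461849 = -1.461849
p = -0.039500 / -1.461849 = 0.0270

p = 0.0270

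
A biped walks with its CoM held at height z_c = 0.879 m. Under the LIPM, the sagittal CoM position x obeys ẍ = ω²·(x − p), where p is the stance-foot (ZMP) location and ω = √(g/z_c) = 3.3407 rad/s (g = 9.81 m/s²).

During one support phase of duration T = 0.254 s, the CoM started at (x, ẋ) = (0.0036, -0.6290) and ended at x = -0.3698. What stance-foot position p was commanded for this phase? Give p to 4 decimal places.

ωT = 3.3407·0.254 = 0.848538; cosh(ωT) = 1.382134, sinh(ωT) = 0.954094
x(T) = p + (x₀−p)·cosh(ωT) + (ẋ₀/ω)·sinh(ωT) ⇒ p·(1 − cosh) = x(T) − x₀·cosh − (ẋ₀/ω)·sinh
numerator   = -0.3698 − (0.0036)·1.382134 − (-0.6290/3.3407)·0.954094 = -0.195135
denominator = 1 − 1.382134 = -0.382134
p = -0.195135 / -0.382134 = 0.5106

p = 0.5106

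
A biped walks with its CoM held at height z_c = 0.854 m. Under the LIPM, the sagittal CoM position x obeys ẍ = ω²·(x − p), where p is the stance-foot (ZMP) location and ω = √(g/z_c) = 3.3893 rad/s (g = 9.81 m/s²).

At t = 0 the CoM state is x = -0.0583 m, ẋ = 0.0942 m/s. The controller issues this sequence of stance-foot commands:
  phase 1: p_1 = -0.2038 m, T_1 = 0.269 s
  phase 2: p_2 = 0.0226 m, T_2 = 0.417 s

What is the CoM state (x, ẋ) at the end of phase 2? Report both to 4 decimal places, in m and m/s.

phase 1: p=-0.2038, T=0.269, ωT=0.911722, cosh=1.445218, sinh=1.043386; start (x,ẋ)=(-0.058300, 0.094200) → end (x,ẋ)=(0.035478, 0.650678)
phase 2: p=0.0226, T=0.417, ωT=1.413338, cosh=2.176490, sinh=1.933161; start (x,ẋ)=(0.035478, 0.650678) → end (x,ẋ)=(0.421758, 1.500574)

x = 0.4218, ẋ = 1.5006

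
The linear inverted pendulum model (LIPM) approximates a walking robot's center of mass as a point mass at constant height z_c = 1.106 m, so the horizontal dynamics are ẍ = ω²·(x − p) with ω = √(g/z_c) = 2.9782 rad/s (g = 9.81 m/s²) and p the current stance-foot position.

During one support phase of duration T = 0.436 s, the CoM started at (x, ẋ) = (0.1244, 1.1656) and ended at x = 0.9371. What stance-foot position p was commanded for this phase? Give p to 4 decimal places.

ωT = 2.9782·0.436 = 1.298495; cosh(ωT) = 1.968361, sinh(ωT) = 1.695419
x(T) = p + (x₀−p)·cosh(ωT) + (ẋ₀/ω)·sinh(ωT) ⇒ p·(1 − cosh) = x(T) − x₀·cosh − (ẋ₀/ω)·sinh
numerator   = 0.9371 − (0.1244)·1.968361 − (1.1656/2.9782)·1.695419 = 0.028688
denominator = 1 − 1.968361 = -0.968361
p = 0.028688 / -0.968361 = -0.0296

p = -0.0296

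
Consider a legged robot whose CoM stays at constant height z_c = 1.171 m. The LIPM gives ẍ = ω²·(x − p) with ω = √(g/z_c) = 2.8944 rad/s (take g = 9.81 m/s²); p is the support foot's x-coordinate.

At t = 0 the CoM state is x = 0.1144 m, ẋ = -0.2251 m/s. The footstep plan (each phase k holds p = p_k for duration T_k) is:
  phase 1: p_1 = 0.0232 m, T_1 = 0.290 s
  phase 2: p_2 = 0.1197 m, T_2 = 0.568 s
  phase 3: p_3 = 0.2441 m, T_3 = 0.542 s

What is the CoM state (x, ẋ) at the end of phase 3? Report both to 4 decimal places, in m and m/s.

x = -0.8806, ẋ = -3.1777

phase 1: p=0.0232, T=0.290, ωT=0.839376, cosh=1.373451, sinh=0.941471; start (x,ẋ)=(0.114400, -0.225100) → end (x,ẋ)=(0.075240, -0.060644)
phase 2: p=0.1197, T=0.568, ωT=1.644019, cosh=2.684566, sinh=2.491364; start (x,ẋ)=(0.075240, -0.060644) → end (x,ẋ)=(-0.051856, -0.483407)
phase 3: p=0.2441, T=0.542, ωT=1.568765, cosh=2.504509, sinh=2.296206; start (x,ẋ)=(-0.051856, -0.483407) → end (x,ẋ)=(-0.880626, -3.177665)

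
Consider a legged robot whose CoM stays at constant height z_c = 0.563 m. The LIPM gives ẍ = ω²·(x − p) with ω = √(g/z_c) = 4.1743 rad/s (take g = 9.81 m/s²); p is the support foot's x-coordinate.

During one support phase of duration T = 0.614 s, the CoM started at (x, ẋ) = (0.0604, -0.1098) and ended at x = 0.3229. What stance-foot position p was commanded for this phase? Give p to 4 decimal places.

p = -0.0178

ωT = 4.1743·0.614 = 2.563020; cosh(ωT) = 6.526008, sinh(ωT) = 6.448937
x(T) = p + (x₀−p)·cosh(ωT) + (ẋ₀/ω)·sinh(ωT) ⇒ p·(1 − cosh) = x(T) − x₀·cosh − (ẋ₀/ω)·sinh
numerator   = 0.3229 − (0.0604)·6.526008 − (-0.1098/4.1743)·6.448937 = 0.098361
denominator = 1 − 6.526008 = -5.526008
p = 0.098361 / -5.526008 = -0.0178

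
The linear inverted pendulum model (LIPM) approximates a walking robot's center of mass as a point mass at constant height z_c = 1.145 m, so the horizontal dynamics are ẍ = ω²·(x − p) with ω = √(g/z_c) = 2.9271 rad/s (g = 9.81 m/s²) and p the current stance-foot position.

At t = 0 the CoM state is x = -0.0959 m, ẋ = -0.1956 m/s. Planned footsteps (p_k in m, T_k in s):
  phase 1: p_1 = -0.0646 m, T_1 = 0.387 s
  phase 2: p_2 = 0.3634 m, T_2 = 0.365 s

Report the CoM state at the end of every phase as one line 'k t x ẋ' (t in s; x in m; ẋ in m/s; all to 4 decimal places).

1 0.3870 -0.2112 -0.4626
2 0.7520 -0.7744 -2.9114

phase 1: p=-0.0646, T=0.387, ωT=1.132788, cosh=1.713216, sinh=1.391082; start (x,ẋ)=(-0.095900, -0.195600) → end (x,ẋ)=(-0.211181, -0.462554)
phase 2: p=0.3634, T=0.365, ωT=1.068391, cosh=1.627127, sinh=1.283567; start (x,ẋ)=(-0.211181, -0.462554) → end (x,ẋ)=(-0.774352, -2.911408)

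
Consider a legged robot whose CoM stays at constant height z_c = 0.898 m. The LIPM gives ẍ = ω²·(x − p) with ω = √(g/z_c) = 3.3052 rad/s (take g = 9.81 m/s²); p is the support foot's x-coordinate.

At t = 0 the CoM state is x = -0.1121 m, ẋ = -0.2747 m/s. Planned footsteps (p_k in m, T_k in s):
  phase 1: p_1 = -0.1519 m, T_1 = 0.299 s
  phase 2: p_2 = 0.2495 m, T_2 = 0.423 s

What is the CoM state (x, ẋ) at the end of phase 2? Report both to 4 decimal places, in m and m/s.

phase 1: p=-0.1519, T=0.299, ωT=0.988255, cosh=1.529384, sinh=1.157158; start (x,ẋ)=(-0.112100, -0.274700) → end (x,ẋ)=(-0.187204, -0.267901)
phase 2: p=0.2495, T=0.423, ωT=1.398100, cosh=2.147283, sinh=1.900217; start (x,ẋ)=(-0.187204, -0.267901) → end (x,ẋ)=(-0.842247, -3.318020)

x = -0.8422, ẋ = -3.3180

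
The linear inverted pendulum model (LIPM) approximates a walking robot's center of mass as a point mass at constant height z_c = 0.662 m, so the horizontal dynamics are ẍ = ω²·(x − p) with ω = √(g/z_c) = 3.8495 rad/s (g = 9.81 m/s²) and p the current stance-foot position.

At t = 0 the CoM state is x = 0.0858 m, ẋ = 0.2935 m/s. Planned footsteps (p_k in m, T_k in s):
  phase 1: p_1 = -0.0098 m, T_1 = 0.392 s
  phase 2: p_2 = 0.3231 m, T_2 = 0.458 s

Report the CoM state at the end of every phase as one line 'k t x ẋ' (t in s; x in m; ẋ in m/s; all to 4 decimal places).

1 0.3920 0.3809 1.4875
2 0.8500 1.5899 5.0934

phase 1: p=-0.0098, T=0.392, ωT=1.509004, cosh=2.371677, sinh=2.150547; start (x,ẋ)=(0.085800, 0.293500) → end (x,ẋ)=(0.380898, 1.487515)
phase 2: p=0.3231, T=0.458, ωT=1.763071, cosh=3.000916, sinh=2.829399; start (x,ẋ)=(0.380898, 1.487515) → end (x,ẋ)=(1.589877, 5.093429)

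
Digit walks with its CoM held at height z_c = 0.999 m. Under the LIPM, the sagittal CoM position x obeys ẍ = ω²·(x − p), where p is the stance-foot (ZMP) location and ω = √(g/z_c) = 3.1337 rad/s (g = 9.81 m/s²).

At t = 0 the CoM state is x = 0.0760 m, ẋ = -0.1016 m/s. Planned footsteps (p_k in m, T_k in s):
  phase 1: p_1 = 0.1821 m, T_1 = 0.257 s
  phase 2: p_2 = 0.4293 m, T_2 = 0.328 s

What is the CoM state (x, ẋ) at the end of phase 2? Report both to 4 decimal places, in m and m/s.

phase 1: p=0.1821, T=0.257, ωT=0.805361, cosh=1.342215, sinh=0.895289; start (x,ẋ)=(0.076000, -0.101600) → end (x,ẋ)=(0.010664, -0.434040)
phase 2: p=0.4293, T=0.328, ωT=1.027854, cosh=1.576417, sinh=1.218643; start (x,ẋ)=(0.010664, -0.434040) → end (x,ẋ)=(-0.399435, -2.282940)

x = -0.3994, ẋ = -2.2829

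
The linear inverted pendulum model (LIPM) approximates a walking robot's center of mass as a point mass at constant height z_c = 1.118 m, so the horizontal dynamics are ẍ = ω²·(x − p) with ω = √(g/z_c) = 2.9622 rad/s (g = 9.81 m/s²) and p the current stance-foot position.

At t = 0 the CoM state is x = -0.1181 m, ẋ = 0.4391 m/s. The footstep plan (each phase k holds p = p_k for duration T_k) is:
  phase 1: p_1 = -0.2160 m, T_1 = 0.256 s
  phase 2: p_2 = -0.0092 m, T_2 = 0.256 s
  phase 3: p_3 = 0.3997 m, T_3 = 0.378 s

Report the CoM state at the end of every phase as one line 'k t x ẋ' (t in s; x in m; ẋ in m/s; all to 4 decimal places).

phase 1: p=-0.2160, T=0.256, ωT=0.758323, cosh=1.301573, sinh=0.833121; start (x,ẋ)=(-0.118100, 0.439100) → end (x,ẋ)=(0.034921, 0.813125)
phase 2: p=-0.0092, T=0.256, ωT=0.758323, cosh=1.301573, sinh=0.833121; start (x,ẋ)=(0.034921, 0.813125) → end (x,ẋ)=(0.276919, 1.167227)
phase 3: p=0.3997, T=0.378, ωT=1.119712, cosh=1.695172, sinh=1.368798; start (x,ẋ)=(0.276919, 1.167227) → end (x,ẋ)=(0.730927, 1.480816)

1 0.2560 0.0349 0.8131
2 0.5120 0.2769 1.1672
3 0.8900 0.7309 1.4808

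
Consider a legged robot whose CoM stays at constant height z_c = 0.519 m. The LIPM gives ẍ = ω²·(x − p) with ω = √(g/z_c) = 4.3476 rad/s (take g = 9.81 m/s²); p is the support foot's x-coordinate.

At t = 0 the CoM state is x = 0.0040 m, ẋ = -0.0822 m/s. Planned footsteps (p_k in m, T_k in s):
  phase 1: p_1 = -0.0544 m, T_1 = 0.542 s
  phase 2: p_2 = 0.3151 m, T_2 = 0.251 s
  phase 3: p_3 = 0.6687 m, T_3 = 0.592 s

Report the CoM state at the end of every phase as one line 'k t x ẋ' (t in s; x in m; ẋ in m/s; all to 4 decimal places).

phase 1: p=-0.0544, T=0.542, ωT=2.356399, cosh=5.323822, sinh=5.229062; start (x,ẋ)=(0.004000, -0.082200) → end (x,ẋ)=(0.157645, 0.890040)
phase 2: p=0.3151, T=0.251, ωT=1.091248, cosh=1.656892, sinh=1.321095; start (x,ẋ)=(0.157645, 0.890040) → end (x,ẋ)=(0.324669, 0.570345)
phase 3: p=0.6687, T=0.592, ωT=2.573779, cosh=6.595772, sinh=6.519525; start (x,ẋ)=(0.324669, 0.570345) → end (x,ẋ)=(-0.745178, -5.989445)

1 0.5420 0.1576 0.8900
2 0.7930 0.3247 0.5703
3 1.3850 -0.7452 -5.9894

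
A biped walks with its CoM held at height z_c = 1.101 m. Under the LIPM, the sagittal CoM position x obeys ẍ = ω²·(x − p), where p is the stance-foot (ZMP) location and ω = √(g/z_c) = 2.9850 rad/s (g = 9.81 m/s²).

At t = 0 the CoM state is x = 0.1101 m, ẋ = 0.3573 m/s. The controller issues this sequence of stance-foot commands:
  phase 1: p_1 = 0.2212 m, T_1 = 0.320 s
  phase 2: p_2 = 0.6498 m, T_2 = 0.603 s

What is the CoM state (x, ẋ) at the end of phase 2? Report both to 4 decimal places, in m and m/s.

phase 1: p=0.2212, T=0.320, ωT=0.955200, cosh=1.491963, sinh=1.107228; start (x,ẋ)=(0.110100, 0.357300) → end (x,ẋ)=(0.187976, 0.165885)
phase 2: p=0.6498, T=0.603, ωT=1.799955, cosh=3.107341, sinh=2.942034; start (x,ẋ)=(0.187976, 0.165885) → end (x,ẋ)=(-0.621746, -3.540262)

x = -0.6217, ẋ = -3.5403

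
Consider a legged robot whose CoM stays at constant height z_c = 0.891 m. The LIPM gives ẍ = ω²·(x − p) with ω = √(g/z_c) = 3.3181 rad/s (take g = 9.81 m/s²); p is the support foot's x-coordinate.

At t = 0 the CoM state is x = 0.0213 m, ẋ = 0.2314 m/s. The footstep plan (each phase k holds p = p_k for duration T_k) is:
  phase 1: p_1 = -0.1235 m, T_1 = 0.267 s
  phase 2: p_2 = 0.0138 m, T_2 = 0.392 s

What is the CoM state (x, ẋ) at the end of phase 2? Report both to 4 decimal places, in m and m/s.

phase 1: p=-0.1235, T=0.267, ωT=0.885933, cosh=1.418787, sinh=1.006458; start (x,ẋ)=(0.021300, 0.231400) → end (x,ẋ)=(0.152129, 0.811871)
phase 2: p=0.0138, T=0.392, ωT=1.300695, cosh=1.972095, sinh=1.699753; start (x,ẋ)=(0.152129, 0.811871) → end (x,ẋ)=(0.702494, 2.381259)

x = 0.7025, ẋ = 2.3813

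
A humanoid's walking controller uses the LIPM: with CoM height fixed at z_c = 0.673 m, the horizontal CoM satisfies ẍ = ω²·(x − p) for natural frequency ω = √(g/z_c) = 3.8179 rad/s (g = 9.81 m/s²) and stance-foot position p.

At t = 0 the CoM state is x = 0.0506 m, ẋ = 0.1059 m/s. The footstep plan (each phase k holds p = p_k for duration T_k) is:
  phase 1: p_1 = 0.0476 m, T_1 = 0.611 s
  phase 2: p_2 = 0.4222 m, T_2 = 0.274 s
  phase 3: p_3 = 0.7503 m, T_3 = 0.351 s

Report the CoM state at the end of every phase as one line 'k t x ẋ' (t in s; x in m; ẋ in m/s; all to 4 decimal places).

1 0.6110 0.2048 0.6093
2 0.8850 0.2737 -0.0613
3 1.2360 -0.2508 -3.3618

phase 1: p=0.0476, T=0.611, ωT=2.332737, cosh=5.201570, sinh=5.104540; start (x,ẋ)=(0.050600, 0.105900) → end (x,ẋ)=(0.204793, 0.609312)
phase 2: p=0.4222, T=0.274, ωT=1.046105, cosh=1.598922, sinh=1.247619; start (x,ẋ)=(0.204793, 0.609312) → end (x,ẋ)=(0.273695, -0.061327)
phase 3: p=0.7503, T=0.351, ωT=1.340083, cosh=2.040592, sinh=1.778768; start (x,ẋ)=(0.273695, -0.061327) → end (x,ẋ)=(-0.250828, -3.361842)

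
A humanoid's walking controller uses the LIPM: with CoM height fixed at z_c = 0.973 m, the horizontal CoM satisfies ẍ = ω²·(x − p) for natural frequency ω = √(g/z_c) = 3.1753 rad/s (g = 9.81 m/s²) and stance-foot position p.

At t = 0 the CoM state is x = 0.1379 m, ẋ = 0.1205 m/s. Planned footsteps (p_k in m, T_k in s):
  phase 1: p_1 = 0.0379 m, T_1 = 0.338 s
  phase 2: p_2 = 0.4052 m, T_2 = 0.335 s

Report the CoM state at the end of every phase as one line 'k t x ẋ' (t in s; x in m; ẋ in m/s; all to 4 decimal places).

1 0.3380 0.2502 0.6069
2 0.6730 0.3979 0.3561

phase 1: p=0.0379, T=0.338, ωT=1.073251, cosh=1.633385, sinh=1.291489; start (x,ẋ)=(0.137900, 0.120500) → end (x,ẋ)=(0.250249, 0.606909)
phase 2: p=0.4052, T=0.335, ωT=1.063726, cosh=1.621156, sinh=1.275988; start (x,ẋ)=(0.250249, 0.606909) → end (x,ẋ)=(0.397886, 0.356090)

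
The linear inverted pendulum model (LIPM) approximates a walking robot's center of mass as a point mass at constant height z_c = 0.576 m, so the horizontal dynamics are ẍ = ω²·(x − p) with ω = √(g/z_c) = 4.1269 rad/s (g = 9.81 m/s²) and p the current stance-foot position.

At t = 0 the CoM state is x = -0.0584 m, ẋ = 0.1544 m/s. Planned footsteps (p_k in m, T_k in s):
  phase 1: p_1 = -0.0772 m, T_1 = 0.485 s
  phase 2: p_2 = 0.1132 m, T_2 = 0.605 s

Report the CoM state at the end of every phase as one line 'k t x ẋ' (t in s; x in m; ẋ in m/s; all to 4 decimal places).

1 0.4850 0.1295 0.8636
2 1.0900 1.4750 5.6858

phase 1: p=-0.0772, T=0.485, ωT=2.001546, cosh=3.767809, sinh=3.632683; start (x,ẋ)=(-0.058400, 0.154400) → end (x,ẋ)=(0.129545, 0.863594)
phase 2: p=0.1132, T=0.605, ωT=2.496774, cosh=6.112806, sinh=6.030456; start (x,ẋ)=(0.129545, 0.863594) → end (x,ẋ)=(1.475043, 5.685754)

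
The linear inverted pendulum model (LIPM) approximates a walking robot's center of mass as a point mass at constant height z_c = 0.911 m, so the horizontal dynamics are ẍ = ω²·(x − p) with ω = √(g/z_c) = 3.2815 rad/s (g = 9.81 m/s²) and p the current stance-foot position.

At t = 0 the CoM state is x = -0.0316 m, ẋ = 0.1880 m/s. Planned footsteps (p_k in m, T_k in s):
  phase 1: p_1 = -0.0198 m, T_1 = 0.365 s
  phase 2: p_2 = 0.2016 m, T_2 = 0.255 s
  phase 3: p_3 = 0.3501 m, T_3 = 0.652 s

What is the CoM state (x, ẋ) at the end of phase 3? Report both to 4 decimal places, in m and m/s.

x = -0.9891, ẋ = -4.2966

phase 1: p=-0.0198, T=0.365, ωT=1.197747, cosh=1.807260, sinh=1.505387; start (x,ẋ)=(-0.031600, 0.188000) → end (x,ẋ)=(0.045119, 0.281474)
phase 2: p=0.2016, T=0.255, ωT=0.836782, cosh=1.371014, sinh=0.937912; start (x,ẋ)=(0.045119, 0.281474) → end (x,ẋ)=(0.067513, -0.095706)
phase 3: p=0.3501, T=0.652, ωT=2.139538, cosh=4.306611, sinh=4.188901; start (x,ẋ)=(0.067513, -0.095706) → end (x,ẋ)=(-0.989062, -4.296573)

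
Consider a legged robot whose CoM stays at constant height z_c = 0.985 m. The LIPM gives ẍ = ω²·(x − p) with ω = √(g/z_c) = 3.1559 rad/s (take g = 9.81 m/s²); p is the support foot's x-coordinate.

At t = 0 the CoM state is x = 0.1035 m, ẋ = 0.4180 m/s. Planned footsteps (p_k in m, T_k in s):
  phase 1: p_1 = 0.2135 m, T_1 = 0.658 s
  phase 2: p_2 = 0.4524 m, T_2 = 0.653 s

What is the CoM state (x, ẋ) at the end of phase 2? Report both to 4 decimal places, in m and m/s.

x = 0.2004, ẋ = -0.6870

phase 1: p=0.2135, T=0.658, ωT=2.076582, cosh=4.051258, sinh=3.925900; start (x,ẋ)=(0.103500, 0.418000) → end (x,ẋ)=(0.287848, 0.330554)
phase 2: p=0.4524, T=0.653, ωT=2.060803, cosh=3.989811, sinh=3.862459; start (x,ẋ)=(0.287848, 0.330554) → end (x,ẋ)=(0.200430, -0.686962)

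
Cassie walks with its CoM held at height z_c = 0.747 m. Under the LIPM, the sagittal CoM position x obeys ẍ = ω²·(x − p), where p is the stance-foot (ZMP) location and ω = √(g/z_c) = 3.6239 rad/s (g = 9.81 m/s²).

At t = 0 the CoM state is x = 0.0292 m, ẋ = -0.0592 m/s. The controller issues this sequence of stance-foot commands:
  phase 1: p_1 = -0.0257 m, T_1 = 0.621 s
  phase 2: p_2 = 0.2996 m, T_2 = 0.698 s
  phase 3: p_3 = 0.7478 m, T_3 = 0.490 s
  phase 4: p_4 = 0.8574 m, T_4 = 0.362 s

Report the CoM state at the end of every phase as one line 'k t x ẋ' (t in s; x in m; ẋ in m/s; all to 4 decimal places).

phase 1: p=-0.0257, T=0.621, ωT=2.250442, cosh=4.798641, sinh=4.693288; start (x,ẋ)=(0.029200, -0.059200) → end (x,ẋ)=(0.161076, 0.649660)
phase 2: p=0.2996, T=0.698, ωT=2.529482, cosh=6.313354, sinh=6.233654; start (x,ẋ)=(0.161076, 0.649660) → end (x,ẋ)=(0.542561, 0.972255)
phase 3: p=0.7478, T=0.490, ωT=1.775711, cosh=3.036920, sinh=2.867557; start (x,ẋ)=(0.542561, 0.972255) → end (x,ẋ)=(0.893842, 0.819873)
phase 4: p=0.8574, T=0.362, ωT=1.311852, cosh=1.991182, sinh=1.721861; start (x,ẋ)=(0.893842, 0.819873) → end (x,ẋ)=(1.319518, 1.859913)

1 0.6210 0.1611 0.6497
2 1.3190 0.5426 0.9723
3 1.8090 0.8938 0.8199
4 2.1710 1.3195 1.8599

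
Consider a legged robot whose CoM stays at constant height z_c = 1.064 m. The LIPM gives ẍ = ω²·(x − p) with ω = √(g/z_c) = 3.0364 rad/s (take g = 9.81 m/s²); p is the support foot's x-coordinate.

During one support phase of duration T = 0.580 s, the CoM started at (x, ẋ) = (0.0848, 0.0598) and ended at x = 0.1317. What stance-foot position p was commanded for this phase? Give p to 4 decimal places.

p = 0.0892

ωT = 3.0364·0.580 = 1.761112; cosh(ωT) = 2.995379, sinh(ωT) = 2.823525
x(T) = p + (x₀−p)·cosh(ωT) + (ẋ₀/ω)·sinh(ωT) ⇒ p·(1 − cosh) = x(T) − x₀·cosh − (ẋ₀/ω)·sinh
numerator   = 0.1317 − (0.0848)·2.995379 − (0.0598/3.0364)·2.823525 = -0.177916
denominator = 1 − 2.995379 = -1.995379
p = -0.177916 / -1.995379 = 0.0892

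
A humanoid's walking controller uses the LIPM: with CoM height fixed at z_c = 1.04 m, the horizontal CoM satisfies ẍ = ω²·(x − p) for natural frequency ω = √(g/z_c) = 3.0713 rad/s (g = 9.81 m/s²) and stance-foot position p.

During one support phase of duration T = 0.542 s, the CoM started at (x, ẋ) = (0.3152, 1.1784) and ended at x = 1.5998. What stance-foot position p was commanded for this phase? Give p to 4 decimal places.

ωT = 3.0713·0.542 = 1.664645; cosh(ωT) = 2.736526, sinh(ωT) = 2.547269
x(T) = p + (x₀−p)·cosh(ωT) + (ẋ₀/ω)·sinh(ωT) ⇒ p·(1 − cosh) = x(T) − x₀·cosh − (ẋ₀/ω)·sinh
numerator   = 1.5998 − (0.3152)·2.736526 − (1.1784/3.0713)·2.547269 = -0.240092
denominator = 1 − 2.736526 = -1.736526
p = -0.240092 / -1.736526 = 0.1383

p = 0.1383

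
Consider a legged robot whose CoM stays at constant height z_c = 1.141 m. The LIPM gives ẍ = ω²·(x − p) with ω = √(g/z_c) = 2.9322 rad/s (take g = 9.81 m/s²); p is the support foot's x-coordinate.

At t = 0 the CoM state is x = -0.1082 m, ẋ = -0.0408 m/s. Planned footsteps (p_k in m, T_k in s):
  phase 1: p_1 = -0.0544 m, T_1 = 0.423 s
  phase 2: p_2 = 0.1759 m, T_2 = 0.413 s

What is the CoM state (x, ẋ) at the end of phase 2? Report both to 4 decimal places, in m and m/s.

phase 1: p=-0.0544, T=0.423, ωT=1.240321, cosh=1.873006, sinh=1.583715; start (x,ẋ)=(-0.108200, -0.040800) → end (x,ẋ)=(-0.177204, -0.326253)
phase 2: p=0.1759, T=0.413, ωT=1.210999, cosh=1.827367, sinh=1.529468; start (x,ẋ)=(-0.177204, -0.326253) → end (x,ẋ)=(-0.639529, -2.179754)

x = -0.6395, ẋ = -2.1798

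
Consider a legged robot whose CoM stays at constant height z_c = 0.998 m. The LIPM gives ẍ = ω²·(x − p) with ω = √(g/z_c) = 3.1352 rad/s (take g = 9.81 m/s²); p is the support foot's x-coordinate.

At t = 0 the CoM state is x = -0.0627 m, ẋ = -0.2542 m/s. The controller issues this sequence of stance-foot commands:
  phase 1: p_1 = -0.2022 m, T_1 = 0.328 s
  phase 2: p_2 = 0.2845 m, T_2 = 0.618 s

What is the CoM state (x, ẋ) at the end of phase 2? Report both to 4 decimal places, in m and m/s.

x = -0.8671, ẋ = -3.4263

phase 1: p=-0.2022, T=0.328, ωT=1.028346, cosh=1.577017, sinh=1.219419; start (x,ẋ)=(-0.062700, -0.254200) → end (x,ẋ)=(-0.081076, 0.132448)
phase 2: p=0.2845, T=0.618, ωT=1.937554, cosh=3.542902, sinh=3.398846; start (x,ẋ)=(-0.081076, 0.132448) → end (x,ẋ)=(-0.867114, -3.426349)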